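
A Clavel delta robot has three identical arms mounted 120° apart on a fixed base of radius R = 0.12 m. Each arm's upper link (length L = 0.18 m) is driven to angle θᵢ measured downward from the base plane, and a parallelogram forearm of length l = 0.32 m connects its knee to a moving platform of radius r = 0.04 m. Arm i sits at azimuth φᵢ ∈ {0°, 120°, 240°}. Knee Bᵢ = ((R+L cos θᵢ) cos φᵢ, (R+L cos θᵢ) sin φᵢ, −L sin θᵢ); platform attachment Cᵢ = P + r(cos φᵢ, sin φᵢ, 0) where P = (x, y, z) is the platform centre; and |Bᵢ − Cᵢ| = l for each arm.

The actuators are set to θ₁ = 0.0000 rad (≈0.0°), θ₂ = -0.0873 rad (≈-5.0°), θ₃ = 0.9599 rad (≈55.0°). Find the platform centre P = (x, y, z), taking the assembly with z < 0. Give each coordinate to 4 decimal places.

φ1=0.0°: virtual centre (0.2600, 0.0000, 0.0000), radius l
arm 2 at φ=120.0°: (R−r)+L cos θ2 = 0.2593;  O2 = (-0.1297, 0.2246, 0.0157)
O3 = (0.1832·cos240.0°, 0.1832·sin240.0°, -0.1474) = (-0.0916, -0.1587, -0.1474)
subtract pairs → two planes through P
plane₁₂: -0.7793x+0.4491y+0.0314z = -0.0001
det = 0.5632;  x = 0.0099+-0.2175z,  y = 0.0169+-0.4472z
quadratic in z: (1.2473)z²+(0.0937)z+(-0.0395)=0, √Δ=0.4540 → z ∈ {-0.2195, 0.1444}; z = -0.2195 (taking z<0)
x = 0.0576, y = 0.1150

(0.0576, 0.1150, -0.2195)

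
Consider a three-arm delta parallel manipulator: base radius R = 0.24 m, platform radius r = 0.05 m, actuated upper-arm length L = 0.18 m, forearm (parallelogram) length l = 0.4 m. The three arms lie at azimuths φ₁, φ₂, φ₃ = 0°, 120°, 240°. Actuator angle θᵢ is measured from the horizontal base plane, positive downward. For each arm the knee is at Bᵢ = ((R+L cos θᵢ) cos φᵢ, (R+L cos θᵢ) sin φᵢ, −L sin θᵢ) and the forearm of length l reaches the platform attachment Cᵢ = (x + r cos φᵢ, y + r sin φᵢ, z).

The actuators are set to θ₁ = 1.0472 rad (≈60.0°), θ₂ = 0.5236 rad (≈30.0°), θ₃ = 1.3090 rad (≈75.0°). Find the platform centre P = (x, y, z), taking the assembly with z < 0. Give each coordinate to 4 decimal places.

(-0.0159, 0.1065, -0.4031)

φ1=0.0°: virtual centre (0.2800, 0.0000, -0.1559), radius l
arm 2 at φ=120.0°: e+L cos θ2 = 0.3459;  centre 2 = (-0.1729, 0.2995, -0.0900)
φ3=240.0°: virtual centre (-0.1183, -0.2049, -0.1739), radius l
subtract pairs → two planes through P
linear system: -0.9059x+0.5991y = 0.0250−0.1318z; -0.7966x+-0.4098y = -0.0165−-0.0360z
Cramer: x(z) = -0.0004+0.0382z;  y(z) = 0.0411-0.1621z
sphere 1 gives Az²+Bz+C=0 with A=1.0277, B=0.2770, C=-0.0554;  B²−4AC=0.3043;  roots -0.4031, 0.1336;  negative root z = -0.4031
x = -0.0159, y = 0.1065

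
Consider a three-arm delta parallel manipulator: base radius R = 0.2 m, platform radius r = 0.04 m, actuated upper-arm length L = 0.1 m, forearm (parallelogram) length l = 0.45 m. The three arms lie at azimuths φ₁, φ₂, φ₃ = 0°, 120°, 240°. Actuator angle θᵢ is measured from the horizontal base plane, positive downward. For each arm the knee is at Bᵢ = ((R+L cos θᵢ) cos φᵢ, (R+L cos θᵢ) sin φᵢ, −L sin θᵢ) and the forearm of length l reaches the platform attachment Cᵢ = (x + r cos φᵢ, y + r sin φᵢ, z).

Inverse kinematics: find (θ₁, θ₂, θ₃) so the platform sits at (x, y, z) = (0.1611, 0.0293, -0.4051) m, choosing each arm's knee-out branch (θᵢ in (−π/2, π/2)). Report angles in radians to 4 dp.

θ₁ = -0.3495, θ₂ = 0.9598, θ₃ = 1.2213

arm 1 (φ=0.0°): x'=0.1611, y'=0.0293
  e−x'=-0.0011;  (l²−L²−(e−x')²−y'²−z²)/2L = 0.1377
  θ1 = atan2(B,A) + arccos(C/0.4051) = -0.3495
rotate P by −φ2: (-0.0552, -0.1542, -0.4051)
  A cos θ + B sin θ = C:  0.2152·cos θ + -0.4051·sin θ = -0.2084
  θ2 = atan2(B,A) + arccos(C/0.4587) = 0.9598
φ3=240.0° → target in arm frame (-0.1059, 0.1249)
  e−x'=0.2659;  (l²−L²−(e−x')²−y'²−z²)/2L = -0.2896
  √(A²+B²)=0.4846;  θ3 = -0.9899+2.2113 ≈ 1.2213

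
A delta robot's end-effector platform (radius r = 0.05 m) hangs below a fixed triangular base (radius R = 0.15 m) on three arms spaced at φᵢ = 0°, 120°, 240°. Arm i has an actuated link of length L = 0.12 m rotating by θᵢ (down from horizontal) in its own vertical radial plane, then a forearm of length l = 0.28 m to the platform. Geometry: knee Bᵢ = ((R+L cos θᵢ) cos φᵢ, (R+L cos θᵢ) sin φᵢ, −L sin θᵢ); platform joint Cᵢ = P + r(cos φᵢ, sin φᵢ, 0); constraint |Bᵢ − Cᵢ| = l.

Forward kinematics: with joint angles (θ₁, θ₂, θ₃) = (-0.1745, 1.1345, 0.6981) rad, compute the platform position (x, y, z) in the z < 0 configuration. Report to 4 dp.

φ1=0.0°: virtual centre (0.2182, 0.0000, 0.0208), radius l
arm 2 at φ=120.0°: ρ2 = 0.1507;  S2 = (-0.0754, 0.1305, -0.1088)
arm 3 at φ=240.0°: ρ3 = 0.1919;  S3 = (-0.0960, -0.1662, -0.0771)
eliminate P² terms by subtracting sphere 1 from 2 and 3
linear system: -0.5871x+0.2610y = -0.0135−-0.2592z; -0.6283x+-0.3324y = -0.0052−-0.1959z
Cramer: x(z) = 0.0163-0.3823z;  y(z) = -0.0150+0.1331z
into |P−S₁|² = l²: 1.1639z² + 0.1087z + -0.0370 = 0;  Δ = 0.1840;  z = -0.2310 or 0.1376 → z<0 root = -0.2310
x = 0.1046, y = -0.0458

(0.1046, -0.0458, -0.2310)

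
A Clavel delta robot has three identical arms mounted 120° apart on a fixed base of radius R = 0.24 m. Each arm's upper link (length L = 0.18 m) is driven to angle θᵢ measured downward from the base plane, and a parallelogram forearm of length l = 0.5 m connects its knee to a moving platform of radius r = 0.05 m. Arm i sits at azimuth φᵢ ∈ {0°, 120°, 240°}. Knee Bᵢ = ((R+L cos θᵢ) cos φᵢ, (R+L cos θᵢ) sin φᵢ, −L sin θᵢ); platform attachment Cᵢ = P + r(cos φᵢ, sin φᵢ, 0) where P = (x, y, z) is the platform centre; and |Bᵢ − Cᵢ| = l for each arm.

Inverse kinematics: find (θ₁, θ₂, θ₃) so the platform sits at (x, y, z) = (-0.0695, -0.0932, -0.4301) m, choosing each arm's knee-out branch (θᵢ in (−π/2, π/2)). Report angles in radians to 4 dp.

θ₁ = 0.7853, θ₂ = 0.6982, θ₃ = -0.0003

arm 1 (φ=0.0°): x'=-0.0695, y'=-0.0932
  A cos θ + B sin θ = C:  0.2595·cos θ + -0.4301·sin θ = -0.1206
  √(A²+B²)=0.5023;  θ1 = -1.0279+1.8132 ≈ 0.7853
arm 2 (φ=120.0°): x'=-0.0460, y'=0.1068
  A=0.2360, B=-0.4301, C=(l²−L²−A²−y'²−z²)/(2L)=-0.0957
  γ=atan2(-0.4301,0.2360)=-1.0690;  ψ=arccos(-0.1952)=1.7672;  θ2=γ+ψ≈0.6982
φ3=240.0° → target in arm frame (0.1155, -0.0136)
  e−x'=0.0745;  (l²−L²−(e−x')²−y'²−z²)/2L = 0.0746
  θ3 = atan2(B,A) + arccos(C/0.4365) = -0.0003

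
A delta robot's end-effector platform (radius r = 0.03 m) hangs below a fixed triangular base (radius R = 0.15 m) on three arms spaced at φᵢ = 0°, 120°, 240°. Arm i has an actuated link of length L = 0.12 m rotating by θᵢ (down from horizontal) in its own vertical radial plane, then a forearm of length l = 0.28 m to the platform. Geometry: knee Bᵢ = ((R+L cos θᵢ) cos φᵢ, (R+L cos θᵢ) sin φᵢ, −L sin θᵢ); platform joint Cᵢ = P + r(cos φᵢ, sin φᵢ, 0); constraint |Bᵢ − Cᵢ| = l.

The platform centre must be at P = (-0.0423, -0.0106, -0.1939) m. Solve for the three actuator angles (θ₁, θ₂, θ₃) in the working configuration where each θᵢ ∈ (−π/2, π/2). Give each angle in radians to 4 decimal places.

θ₁ = 0.6978, θ₂ = 0.2623, θ₃ = 0.0873

arm 1 (φ=0.0°): x'=-0.0423, y'=-0.0106
  A=0.1623, B=-0.1939, C=(l²−L²−A²−y'²−z²)/(2L)=-0.0002
  √(A²+B²)=0.2529;  θ1 = -0.8739+1.5716 ≈ 0.6978
rotate P by −φ2: (0.0120, 0.0419, -0.1939)
  A cos θ + B sin θ = C:  0.1080·cos θ + -0.1939·sin θ = 0.0541
  γ=atan2(-0.1939,0.1080)=-1.0625;  ψ=arccos(0.2435)=1.3248;  θ2=γ+ψ≈0.2623
rotate P by −φ3: (0.0303, -0.0313, -0.1939)
  A=0.0897, B=-0.1939, C=(l²−L²−A²−y'²−z²)/(2L)=0.0724
  γ=atan2(-0.1939,0.0897)=-1.1376;  ψ=arccos(0.3390)=1.2250;  θ3=γ+ψ≈0.0873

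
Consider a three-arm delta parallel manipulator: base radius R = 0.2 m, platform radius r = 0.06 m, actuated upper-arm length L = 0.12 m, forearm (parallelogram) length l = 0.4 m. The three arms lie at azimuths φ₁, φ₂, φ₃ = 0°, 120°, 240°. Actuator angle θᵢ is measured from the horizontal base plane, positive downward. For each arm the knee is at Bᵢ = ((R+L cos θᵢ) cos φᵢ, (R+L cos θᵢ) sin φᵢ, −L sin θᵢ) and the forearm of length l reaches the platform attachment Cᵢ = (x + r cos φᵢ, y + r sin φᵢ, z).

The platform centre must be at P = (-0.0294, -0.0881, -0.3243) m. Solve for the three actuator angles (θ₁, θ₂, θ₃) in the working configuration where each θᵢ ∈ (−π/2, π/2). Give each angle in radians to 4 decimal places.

θ₁ = 0.4361, θ₂ = 0.6112, θ₃ = -0.3492

φ1=0.0° → target in arm frame (-0.0294, -0.0881)
  A cos θ + B sin θ = C:  0.1694·cos θ + -0.3243·sin θ = 0.0165
  √(A²+B²)=0.3659;  θ1 = -1.0894+1.5256 ≈ 0.4361
rotate P by −φ2: (-0.0616, 0.0695, -0.3243)
  A cos θ + B sin θ = C:  0.2016·cos θ + -0.3243·sin θ = -0.0210
  θ2 = atan2(B,A) + arccos(C/0.3819) = 0.6112
φ3=240.0° → target in arm frame (0.0910, 0.0186)
  A=0.0490, B=-0.3243, C=(l²−L²−A²−y'²−z²)/(2L)=0.1570
  θ3 = atan2(B,A) + arccos(C/0.3280) = -0.3492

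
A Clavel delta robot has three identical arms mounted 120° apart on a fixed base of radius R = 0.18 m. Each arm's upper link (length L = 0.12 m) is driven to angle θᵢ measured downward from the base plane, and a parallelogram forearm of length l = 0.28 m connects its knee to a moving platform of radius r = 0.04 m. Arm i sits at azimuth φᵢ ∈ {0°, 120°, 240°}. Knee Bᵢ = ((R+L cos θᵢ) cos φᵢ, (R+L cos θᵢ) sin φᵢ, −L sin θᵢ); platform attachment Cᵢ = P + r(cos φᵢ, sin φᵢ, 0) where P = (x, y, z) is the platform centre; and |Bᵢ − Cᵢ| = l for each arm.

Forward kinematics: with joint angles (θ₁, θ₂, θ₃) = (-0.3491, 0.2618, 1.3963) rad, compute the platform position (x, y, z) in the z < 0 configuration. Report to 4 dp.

arm 1 at φ=0.0°: e+L cos θ1 = 0.2528;  S1 = (0.2528, 0.0000, 0.0410)
S2 = (0.2559·cos120.0°, 0.2559·sin120.0°, -0.0311) = (-0.1280, 0.2216, -0.0311)
φ3=240.0°: virtual centre (-0.0804, -0.1393, -0.1182), radius l
|S₂|²−|S₁|² = 0.0009;  |S₃|²−|S₁|² = -0.0257
linear system: -0.7614x+0.4433y = 0.0009−-0.1442z; -0.6664x+-0.2786y = -0.0257−-0.3184z
det = 0.5075;  x = 0.0220+-0.3573z,  y = 0.0398+-0.2885z
sphere 1 gives Az²+Bz+C=0 with A=1.2109, B=0.0599, C=-0.0219;  B²−4AC=0.1096;  roots -0.1614, 0.1120;  negative root z = -0.1614
x = 0.0797, y = 0.0863

(0.0797, 0.0863, -0.1614)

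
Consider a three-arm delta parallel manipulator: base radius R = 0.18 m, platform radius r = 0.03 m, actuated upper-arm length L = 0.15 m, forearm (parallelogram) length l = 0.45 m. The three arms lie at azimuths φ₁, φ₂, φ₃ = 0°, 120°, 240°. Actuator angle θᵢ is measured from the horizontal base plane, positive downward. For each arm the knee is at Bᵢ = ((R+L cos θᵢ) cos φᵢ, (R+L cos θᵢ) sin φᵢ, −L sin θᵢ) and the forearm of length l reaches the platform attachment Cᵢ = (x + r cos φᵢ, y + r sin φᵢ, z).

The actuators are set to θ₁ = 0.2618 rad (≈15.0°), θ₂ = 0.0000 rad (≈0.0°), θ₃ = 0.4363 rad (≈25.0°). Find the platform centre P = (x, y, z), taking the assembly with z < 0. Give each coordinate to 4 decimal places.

(-0.0046, 0.0504, -0.3708)

φ1=0.0°: virtual centre (0.2949, 0.0000, -0.0388), radius l
arm 2 at φ=120.0°: (R−r)+L cos θ2 = 0.3000;  centre 2 = (-0.1500, 0.2598, 0.0000)
φ3=240.0°: virtual centre (-0.1430, -0.2476, -0.0634), radius l
|centre ₂|²−|centre ₁|² = 0.0015;  |centre ₃|²−|centre ₁|² = -0.0027
[-0.8898 0.5196 0.0776]·P = 0.0015;  [-0.8757 -0.4953 -0.0491]·P = -0.0027
Cramer: x(z) = 0.0007+0.0144z;  y(z) = 0.0042-0.1247z
sphere 1 gives Az²+Bz+C=0 with A=1.0158, B=0.0681, C=-0.1144;  B²−4AC=0.4696;  roots -0.3708, 0.3038;  negative root z = -0.3708
x = -0.0046, y = 0.0504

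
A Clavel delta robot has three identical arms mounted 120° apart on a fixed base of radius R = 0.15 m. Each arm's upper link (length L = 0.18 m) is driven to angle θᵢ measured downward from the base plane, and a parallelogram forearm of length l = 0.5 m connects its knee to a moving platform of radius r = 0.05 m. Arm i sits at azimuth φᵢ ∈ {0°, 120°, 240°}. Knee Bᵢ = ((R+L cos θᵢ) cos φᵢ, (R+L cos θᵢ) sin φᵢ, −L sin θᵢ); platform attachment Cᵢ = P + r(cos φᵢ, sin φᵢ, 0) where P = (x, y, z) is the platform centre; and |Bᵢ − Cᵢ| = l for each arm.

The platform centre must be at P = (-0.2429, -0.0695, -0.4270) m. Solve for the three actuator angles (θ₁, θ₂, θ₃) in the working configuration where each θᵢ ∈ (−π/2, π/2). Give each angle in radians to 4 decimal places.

θ₁ = 1.1344, θ₂ = 0.2618, θ₃ = -0.1747

φ1=0.0° → target in arm frame (-0.2429, -0.0695)
  e−x'=0.3429;  (l²−L²−(e−x')²−y'²−z²)/2L = -0.2421
  γ=atan2(-0.4270,0.3429)=-0.8942;  ψ=arccos(-0.4420)=2.0286;  θ1=γ+ψ≈1.1344
arm 2 (φ=120.0°): x'=0.0613, y'=0.2451
  A cos θ + B sin θ = C:  0.0387·cos θ + -0.4270·sin θ = -0.0731
  γ=atan2(-0.4270,0.0387)=-1.4803;  ψ=arccos(-0.1704)=1.7421;  θ2=γ+ψ≈0.2618
arm 3 (φ=240.0°): x'=0.1816, y'=-0.1756
  A=-0.0816, B=-0.4270, C=(l²−L²−A²−y'²−z²)/(2L)=-0.0062
  γ=atan2(-0.4270,-0.0816)=-1.7597;  ψ=arccos(-0.0143)=1.5851;  θ3=γ+ψ≈-0.1747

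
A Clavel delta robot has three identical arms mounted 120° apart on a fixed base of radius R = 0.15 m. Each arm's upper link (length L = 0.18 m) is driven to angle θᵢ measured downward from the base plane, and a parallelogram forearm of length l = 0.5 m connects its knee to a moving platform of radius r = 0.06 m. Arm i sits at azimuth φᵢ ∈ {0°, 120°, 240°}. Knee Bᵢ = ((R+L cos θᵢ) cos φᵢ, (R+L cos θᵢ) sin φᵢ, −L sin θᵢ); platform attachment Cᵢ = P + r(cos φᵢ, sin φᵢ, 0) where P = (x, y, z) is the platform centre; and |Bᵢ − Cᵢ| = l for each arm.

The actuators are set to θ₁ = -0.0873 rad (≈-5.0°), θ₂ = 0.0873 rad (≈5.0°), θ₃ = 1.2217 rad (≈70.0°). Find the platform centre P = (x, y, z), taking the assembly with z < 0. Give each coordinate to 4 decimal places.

(0.1655, 0.2308, -0.4156)

arm 1 at φ=0.0°: e+L cos θ1 = 0.2693;  S1 = (0.2693, 0.0000, 0.0157)
arm 2 at φ=120.0°: e+L cos θ2 = 0.2693;  S2 = (-0.1347, 0.2332, -0.0157)
arm 3 at φ=240.0°: e+L cos θ3 = 0.1516;  S3 = (-0.0758, -0.1313, -0.1691)
|S₂|²−|S₁|² = 0.0000;  |S₃|²−|S₁|² = -0.0212
plane₁₂: -0.8079x+0.4665y+-0.0628z = 0.0000
det = 0.5341;  x = 0.0185+-0.3537z,  y = 0.0321+-0.4781z
quadratic in z: (1.3537)z²+(0.1154)z+(-0.1858)=0, √Δ=1.0097 → z ∈ {-0.4156, 0.3303}; z = -0.4156 (taking z<0)
x = 0.1655, y = 0.2308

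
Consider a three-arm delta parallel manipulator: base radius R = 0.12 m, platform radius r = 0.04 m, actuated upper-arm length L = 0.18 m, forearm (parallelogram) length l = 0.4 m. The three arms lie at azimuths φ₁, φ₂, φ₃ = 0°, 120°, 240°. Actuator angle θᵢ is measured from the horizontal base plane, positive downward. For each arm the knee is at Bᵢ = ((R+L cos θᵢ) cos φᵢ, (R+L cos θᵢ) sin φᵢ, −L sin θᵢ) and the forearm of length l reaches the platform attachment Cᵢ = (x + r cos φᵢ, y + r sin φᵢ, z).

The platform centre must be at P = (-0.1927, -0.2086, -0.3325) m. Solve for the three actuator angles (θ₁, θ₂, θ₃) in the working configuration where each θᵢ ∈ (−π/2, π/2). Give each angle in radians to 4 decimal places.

φ1=0.0° → target in arm frame (-0.1927, -0.2086)
  e−x'=0.2727;  (l²−L²−(e−x')²−y'²−z²)/2L = -0.2801
  θ1 = atan2(B,A) + arccos(C/0.4300) = 1.3963
arm 2 (φ=120.0°): x'=-0.0843, y'=0.2712
  A cos θ + B sin θ = C:  0.1643·cos θ + -0.3325·sin θ = -0.2319
  √(A²+B²)=0.3709;  θ2 = -1.1118+2.2464 ≈ 1.1345
arm 3 (φ=240.0°): x'=0.2770, y'=-0.0626
  e−x'=-0.1970;  (l²−L²−(e−x')²−y'²−z²)/2L = -0.0713
  γ=atan2(-0.3325,-0.1970)=-2.1057;  ψ=arccos(-0.1846)=1.7565;  θ3=γ+ψ≈-0.3492

θ₁ = 1.3963, θ₂ = 1.1345, θ₃ = -0.3492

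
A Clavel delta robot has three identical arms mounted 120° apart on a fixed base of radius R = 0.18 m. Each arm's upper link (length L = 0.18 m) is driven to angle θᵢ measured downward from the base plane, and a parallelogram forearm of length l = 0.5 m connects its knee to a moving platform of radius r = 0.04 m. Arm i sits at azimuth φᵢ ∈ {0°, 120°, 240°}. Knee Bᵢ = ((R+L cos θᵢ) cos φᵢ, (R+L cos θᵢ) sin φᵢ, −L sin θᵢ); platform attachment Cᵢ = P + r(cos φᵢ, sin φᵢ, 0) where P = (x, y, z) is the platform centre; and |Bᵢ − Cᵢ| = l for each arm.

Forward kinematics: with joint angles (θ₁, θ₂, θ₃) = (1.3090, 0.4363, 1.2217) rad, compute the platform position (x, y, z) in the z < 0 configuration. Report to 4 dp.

(-0.1013, 0.1396, -0.5581)

arm 1 at φ=0.0°: ρ1 = 0.1866;  O1 = (0.1866, 0.0000, -0.1739)
φ2=120.0°: virtual centre (-0.1516, 0.2625, -0.0761), radius l
φ3=240.0°: virtual centre (-0.1008, -0.1746, -0.1691), radius l
subtract pairs → two planes through P
[-0.6763 0.5251 0.1956]·P = 0.0326;  [-0.5747 -0.3491 0.0094]·P = 0.0042
det = 0.5379;  x = -0.0253+0.1362z,  y = 0.0296+-0.1971z
quadratic in z: (1.0574)z²+(0.2784)z+(-0.1740)=0, √Δ=0.9019 → z ∈ {-0.5581, 0.2949}; z = -0.5581 (taking z<0)
x = -0.1013, y = 0.1396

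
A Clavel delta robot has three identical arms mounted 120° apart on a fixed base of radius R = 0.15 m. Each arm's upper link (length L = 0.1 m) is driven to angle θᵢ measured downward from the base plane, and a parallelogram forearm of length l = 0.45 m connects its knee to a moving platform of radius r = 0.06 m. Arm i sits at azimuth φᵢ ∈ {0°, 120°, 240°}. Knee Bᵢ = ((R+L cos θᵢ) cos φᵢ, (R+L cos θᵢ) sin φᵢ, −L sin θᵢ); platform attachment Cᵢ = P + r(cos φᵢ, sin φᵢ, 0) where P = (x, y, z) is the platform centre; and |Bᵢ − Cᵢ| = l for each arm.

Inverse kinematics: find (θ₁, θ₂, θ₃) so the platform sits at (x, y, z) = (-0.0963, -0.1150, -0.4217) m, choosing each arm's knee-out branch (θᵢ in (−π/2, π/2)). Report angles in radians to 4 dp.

rotate P by −φ1: (-0.0963, -0.1150, -0.4217)
  e−x'=0.1863;  (l²−L²−(e−x')²−y'²−z²)/2L = -0.1663
  θ1 = atan2(B,A) + arccos(C/0.4610) = 0.7851
arm 2 (φ=120.0°): x'=-0.0514, y'=0.1409
  e−x'=0.1414;  (l²−L²−(e−x')²−y'²−z²)/2L = -0.1259
  θ2 = atan2(B,A) + arccos(C/0.4448) = 0.6107
arm 3 (φ=240.0°): x'=0.1477, y'=-0.0259
  e−x'=-0.0577;  (l²−L²−(e−x')²−y'²−z²)/2L = 0.0533
  √(A²+B²)=0.4256;  θ3 = -1.7069+1.4452 ≈ -0.2617

θ₁ = 0.7851, θ₂ = 0.6107, θ₃ = -0.2617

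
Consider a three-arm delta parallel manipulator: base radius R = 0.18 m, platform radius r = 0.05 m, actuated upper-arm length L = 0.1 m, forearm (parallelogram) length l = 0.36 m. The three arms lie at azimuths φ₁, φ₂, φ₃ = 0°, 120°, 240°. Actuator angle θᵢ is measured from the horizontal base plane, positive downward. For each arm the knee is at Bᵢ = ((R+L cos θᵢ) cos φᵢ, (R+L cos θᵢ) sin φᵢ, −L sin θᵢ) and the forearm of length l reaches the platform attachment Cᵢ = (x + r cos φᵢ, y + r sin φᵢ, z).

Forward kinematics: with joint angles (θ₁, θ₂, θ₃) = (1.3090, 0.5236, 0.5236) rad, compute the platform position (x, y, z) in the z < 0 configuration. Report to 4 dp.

φ1=0.0°: virtual centre (0.1559, 0.0000, -0.0966), radius l
arm 2 at φ=120.0°: (R−r)+L cos θ2 = 0.2166;  O2 = (-0.1083, 0.1876, -0.0500)
arm 3 at φ=240.0°: (R−r)+L cos θ3 = 0.2166;  O3 = (-0.1083, -0.1876, -0.0500)
|O₂|²−|O₁|² = 0.0158;  |O₃|²−|O₁|² = 0.0158
plane₁₂: -0.5284x+0.3752y+0.0932z = 0.0158
Cramer: x(z) = -0.0299+0.1764z;  y(z) = 0.0000-0.0000z
into |P−O₁|² = l²: 1.0311z² + 0.1277z + -0.0858 = 0;  Δ = 0.3700;  z = -0.3569 or 0.2331 → z<0 root = -0.3569
x = -0.0928, y = 0.0000

(-0.0928, 0.0000, -0.3569)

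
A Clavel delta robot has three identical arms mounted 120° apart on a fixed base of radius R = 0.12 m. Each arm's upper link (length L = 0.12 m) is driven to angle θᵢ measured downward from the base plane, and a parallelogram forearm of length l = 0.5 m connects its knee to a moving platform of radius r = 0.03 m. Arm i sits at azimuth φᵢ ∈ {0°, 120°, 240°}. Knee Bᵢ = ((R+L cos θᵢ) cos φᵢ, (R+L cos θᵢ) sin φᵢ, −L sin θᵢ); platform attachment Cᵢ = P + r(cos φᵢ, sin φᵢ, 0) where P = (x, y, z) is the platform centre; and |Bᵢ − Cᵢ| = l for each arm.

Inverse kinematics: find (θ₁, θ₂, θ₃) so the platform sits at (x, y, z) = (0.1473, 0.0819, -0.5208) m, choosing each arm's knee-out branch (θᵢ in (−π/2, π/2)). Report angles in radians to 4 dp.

φ1=0.0° → target in arm frame (0.1473, 0.0819)
  A cos θ + B sin θ = C:  -0.0573·cos θ + -0.5208·sin θ = -0.1901
  γ=atan2(-0.5208,-0.0573)=-1.6804;  ψ=arccos(-0.3628)=1.9421;  θ1=γ+ψ≈0.2617
arm 2 (φ=120.0°): x'=-0.0027, y'=-0.1685
  e−x'=0.0927;  (l²−L²−(e−x')²−y'²−z²)/2L = -0.3026
  γ=atan2(-0.5208,0.0927)=-1.3946;  ψ=arccos(-0.5721)=2.1798;  θ2=γ+ψ≈0.7852
arm 3 (φ=240.0°): x'=-0.1446, y'=0.0866
  e−x'=0.2346;  (l²−L²−(e−x')²−y'²−z²)/2L = -0.4090
  √(A²+B²)=0.5712;  θ3 = -1.1476+2.3689 ≈ 1.2213

θ₁ = 0.2617, θ₂ = 0.7852, θ₃ = 1.2213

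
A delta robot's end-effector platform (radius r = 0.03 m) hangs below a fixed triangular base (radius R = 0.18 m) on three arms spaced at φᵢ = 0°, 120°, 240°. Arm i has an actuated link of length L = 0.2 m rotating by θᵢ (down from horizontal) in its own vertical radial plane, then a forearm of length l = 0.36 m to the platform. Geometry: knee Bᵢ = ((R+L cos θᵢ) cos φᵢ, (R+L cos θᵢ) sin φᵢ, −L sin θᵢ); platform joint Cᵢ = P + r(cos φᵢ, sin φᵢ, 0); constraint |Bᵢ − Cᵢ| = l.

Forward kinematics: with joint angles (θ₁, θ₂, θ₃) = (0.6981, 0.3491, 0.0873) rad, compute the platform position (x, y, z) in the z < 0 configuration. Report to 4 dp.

arm 1 at φ=0.0°: (R−r)+L cos θ1 = 0.3032;  O1 = (0.3032, 0.0000, -0.1286)
φ2=120.0°: virtual centre (-0.1690, 0.2927, -0.0684), radius l
φ3=240.0°: virtual centre (-0.1746, -0.3024, -0.0174), radius l
eliminate P² terms by subtracting sphere 1 from 2 and 3
plane₁₂: -0.9444x+0.5853y+0.1203z = 0.0104
Cramer: x(z) = -0.0127+0.1794z;  y(z) = -0.0027+0.0839z
sphere 1 gives Az²+Bz+C=0 with A=1.0392, B=0.1433, C=-0.0133;  B²−4AC=0.0756;  roots -0.2012, 0.0634;  negative root z = -0.2012
x = -0.0488, y = -0.0196

(-0.0488, -0.0196, -0.2012)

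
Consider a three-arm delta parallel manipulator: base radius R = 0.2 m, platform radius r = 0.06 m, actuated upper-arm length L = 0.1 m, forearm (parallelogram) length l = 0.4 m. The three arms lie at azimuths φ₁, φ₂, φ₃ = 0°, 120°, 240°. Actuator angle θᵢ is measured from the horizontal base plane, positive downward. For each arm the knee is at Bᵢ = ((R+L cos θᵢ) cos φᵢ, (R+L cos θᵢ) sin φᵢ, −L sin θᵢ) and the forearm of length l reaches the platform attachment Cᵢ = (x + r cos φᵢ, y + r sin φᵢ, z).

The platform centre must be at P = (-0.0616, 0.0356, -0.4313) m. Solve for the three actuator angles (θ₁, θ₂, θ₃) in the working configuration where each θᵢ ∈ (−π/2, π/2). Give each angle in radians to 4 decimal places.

θ₁ = 1.3959, θ₂ = 0.6979, θ₃ = 1.0470

φ1=0.0° → target in arm frame (-0.0616, 0.0356)
  e−x'=0.2016;  (l²−L²−(e−x')²−y'²−z²)/2L = -0.3896
  √(A²+B²)=0.4761;  θ1 = -1.1335+2.5295 ≈ 1.3959
arm 2 (φ=120.0°): x'=0.0616, y'=0.0355
  A cos θ + B sin θ = C:  0.0784·cos θ + -0.4313·sin θ = -0.2171
  γ=atan2(-0.4313,0.0784)=-1.3911;  ψ=arccos(-0.4953)=2.0890;  θ2=γ+ψ≈0.6979
arm 3 (φ=240.0°): x'=0.0000, y'=-0.0711
  A=0.1400, B=-0.4313, C=(l²−L²−A²−y'²−z²)/(2L)=-0.3035
  √(A²+B²)=0.4535;  θ3 = -1.2569+2.3039 ≈ 1.0470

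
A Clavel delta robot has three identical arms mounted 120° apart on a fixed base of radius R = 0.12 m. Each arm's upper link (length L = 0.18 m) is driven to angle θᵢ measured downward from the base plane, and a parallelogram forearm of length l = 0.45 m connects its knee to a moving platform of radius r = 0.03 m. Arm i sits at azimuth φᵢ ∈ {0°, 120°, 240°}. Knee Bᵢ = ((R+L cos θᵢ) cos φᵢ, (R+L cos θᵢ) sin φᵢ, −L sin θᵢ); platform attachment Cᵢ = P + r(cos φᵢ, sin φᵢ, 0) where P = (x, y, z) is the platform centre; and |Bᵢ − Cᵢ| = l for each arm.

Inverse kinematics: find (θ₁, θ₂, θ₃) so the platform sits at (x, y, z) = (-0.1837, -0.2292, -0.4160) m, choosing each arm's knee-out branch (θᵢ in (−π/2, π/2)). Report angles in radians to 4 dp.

rotate P by −φ1: (-0.1837, -0.2292, -0.4160)
  e−x'=0.2737;  (l²−L²−(e−x')²−y'²−z²)/2L = -0.3622
  γ=atan2(-0.4160,0.2737)=-0.9889;  ψ=arccos(-0.7274)=2.3853;  θ1=γ+ψ≈1.3965
φ2=120.0° → target in arm frame (-0.1066, 0.2737)
  A cos θ + B sin θ = C:  0.1966·cos θ + -0.4160·sin θ = -0.3237
  γ=atan2(-0.4160,0.1966)=-1.1292;  ψ=arccos(-0.7035)=2.3511;  θ2=γ+ψ≈1.2218
arm 3 (φ=240.0°): x'=0.2903, y'=-0.0445
  A=-0.2003, B=-0.4160, C=(l²−L²−A²−y'²−z²)/(2L)=-0.1252
  √(A²+B²)=0.4617;  θ3 = -2.0196+1.8454 ≈ -0.1742

θ₁ = 1.3965, θ₂ = 1.2218, θ₃ = -0.1742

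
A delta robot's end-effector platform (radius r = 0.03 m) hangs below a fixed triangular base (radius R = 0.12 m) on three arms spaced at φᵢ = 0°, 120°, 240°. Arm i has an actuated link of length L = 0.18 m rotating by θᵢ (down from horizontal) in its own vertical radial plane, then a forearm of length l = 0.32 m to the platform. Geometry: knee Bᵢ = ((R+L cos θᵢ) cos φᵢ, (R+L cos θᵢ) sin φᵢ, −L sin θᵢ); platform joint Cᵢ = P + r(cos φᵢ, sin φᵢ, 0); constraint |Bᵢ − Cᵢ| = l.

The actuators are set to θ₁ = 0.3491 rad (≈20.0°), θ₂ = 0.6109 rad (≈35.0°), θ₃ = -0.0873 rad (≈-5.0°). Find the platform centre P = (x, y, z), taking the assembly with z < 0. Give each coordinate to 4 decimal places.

φ1=0.0°: virtual centre (0.2591, 0.0000, -0.0616), radius l
arm 2 at φ=120.0°: e+L cos θ2 = 0.2374;  O2 = (-0.1187, 0.2056, -0.1032)
O3 = (0.2693·cos240.0°, 0.2693·sin240.0°, 0.0157) = (-0.1347, -0.2332, 0.0157)
subtract pairs → two planes through P
linear system: -0.7557x+0.4113y = -0.0039−-0.0834z; -0.7876x+-0.4665y = 0.0018−0.1545z
det = 0.6764;  x = 0.0016+0.0365z,  y = -0.0066+0.2697z
into |P−O₁|² = l²: 1.0741z² + 0.1008z + -0.0322 = 0;  Δ = 0.1486;  z = -0.2264 or 0.1325 → z<0 root = -0.2264
x = -0.0067, y = -0.0676

(-0.0067, -0.0676, -0.2264)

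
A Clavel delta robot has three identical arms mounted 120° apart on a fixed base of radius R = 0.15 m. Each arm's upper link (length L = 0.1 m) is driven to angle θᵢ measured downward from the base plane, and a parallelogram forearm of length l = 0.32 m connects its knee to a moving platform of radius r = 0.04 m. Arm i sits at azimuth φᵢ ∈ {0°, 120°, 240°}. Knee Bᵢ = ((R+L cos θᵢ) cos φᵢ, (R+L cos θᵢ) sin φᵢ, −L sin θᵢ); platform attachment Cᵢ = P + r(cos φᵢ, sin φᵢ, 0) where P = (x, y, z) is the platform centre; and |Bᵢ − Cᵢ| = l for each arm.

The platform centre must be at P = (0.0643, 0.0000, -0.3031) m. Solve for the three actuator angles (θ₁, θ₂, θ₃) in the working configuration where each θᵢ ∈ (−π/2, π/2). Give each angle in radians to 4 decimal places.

θ₁ = 0.1751, θ₂ = 0.7856, θ₃ = 0.7856

φ1=0.0° → target in arm frame (0.0643, 0.0000)
  A=0.0457, B=-0.3031, C=(l²−L²−A²−y'²−z²)/(2L)=-0.0078
  θ1 = atan2(B,A) + arccos(C/0.3065) = 0.1751
rotate P by −φ2: (-0.0321, -0.0557, -0.3031)
  e−x'=0.1421;  (l²−L²−(e−x')²−y'²−z²)/2L = -0.1139
  √(A²+B²)=0.3348;  θ2 = -1.1323+1.9179 ≈ 0.7856
φ3=240.0° → target in arm frame (-0.0322, 0.0557)
  e−x'=0.1421;  (l²−L²−(e−x')²−y'²−z²)/2L = -0.1139
  θ3 = atan2(B,A) + arccos(C/0.3348) = 0.7856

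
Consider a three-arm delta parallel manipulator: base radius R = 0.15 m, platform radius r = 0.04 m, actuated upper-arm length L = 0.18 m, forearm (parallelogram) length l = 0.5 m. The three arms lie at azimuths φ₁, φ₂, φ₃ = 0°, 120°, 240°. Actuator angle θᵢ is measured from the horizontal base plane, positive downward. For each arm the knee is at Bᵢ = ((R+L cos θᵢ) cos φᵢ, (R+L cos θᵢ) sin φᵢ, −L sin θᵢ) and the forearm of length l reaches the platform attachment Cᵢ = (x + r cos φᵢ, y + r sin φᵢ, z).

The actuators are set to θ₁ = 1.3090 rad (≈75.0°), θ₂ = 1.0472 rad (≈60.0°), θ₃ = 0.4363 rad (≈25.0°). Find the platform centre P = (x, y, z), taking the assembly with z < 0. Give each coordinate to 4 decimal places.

(-0.1368, -0.1168, -0.5615)

arm 1 at φ=0.0°: e+L cos θ1 = 0.1566;  S1 = (0.1566, 0.0000, -0.1739)
S2 = (0.2000·cos120.0°, 0.2000·sin120.0°, -0.1559) = (-0.1000, 0.1732, -0.1559)
arm 3 at φ=240.0°: e+L cos θ3 = 0.2731;  S3 = (-0.1366, -0.2365, -0.0761)
|S₂|²−|S₁|² = 0.0096;  |S₃|²−|S₁|² = 0.0256
plane₁₂: -0.5132x+0.3464y+0.0360z = 0.0096
det = 0.4459;  x = -0.0301+0.1901z,  y = -0.0170+0.1778z
into |P−S₁|² = l²: 1.0678z² + 0.2707z + -0.1846 = 0;  Δ = 0.8619;  z = -0.5615 or 0.3080 → z<0 root = -0.5615
x = -0.1368, y = -0.1168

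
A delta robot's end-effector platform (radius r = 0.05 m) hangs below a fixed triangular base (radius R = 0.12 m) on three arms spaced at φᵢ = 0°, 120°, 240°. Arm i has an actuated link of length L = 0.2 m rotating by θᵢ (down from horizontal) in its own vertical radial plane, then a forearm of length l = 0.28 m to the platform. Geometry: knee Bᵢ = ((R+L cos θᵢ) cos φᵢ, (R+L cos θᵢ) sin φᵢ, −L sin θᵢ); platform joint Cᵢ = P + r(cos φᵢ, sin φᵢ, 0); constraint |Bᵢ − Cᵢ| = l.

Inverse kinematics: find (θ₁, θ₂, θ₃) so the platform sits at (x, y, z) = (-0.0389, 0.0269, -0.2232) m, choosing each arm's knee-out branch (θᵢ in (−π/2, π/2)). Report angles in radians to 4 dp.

φ1=0.0° → target in arm frame (-0.0389, 0.0269)
  e−x'=0.1089;  (l²−L²−(e−x')²−y'²−z²)/2L = -0.0600
  γ=atan2(-0.2232,0.1089)=-1.1169;  ψ=arccos(-0.2416)=1.8148;  θ1=γ+ψ≈0.6979
rotate P by −φ2: (0.0427, 0.0202, -0.2232)
  A cos θ + B sin θ = C:  0.0273·cos θ + -0.2232·sin θ = -0.0314
  θ2 = atan2(B,A) + arccos(C/0.2249) = 0.2617
arm 3 (φ=240.0°): x'=-0.0038, y'=-0.0471
  A=0.0738, B=-0.2232, C=(l²−L²−A²−y'²−z²)/(2L)=-0.0477
  θ3 = atan2(B,A) + arccos(C/0.2351) = 0.5240

θ₁ = 0.6979, θ₂ = 0.2617, θ₃ = 0.5240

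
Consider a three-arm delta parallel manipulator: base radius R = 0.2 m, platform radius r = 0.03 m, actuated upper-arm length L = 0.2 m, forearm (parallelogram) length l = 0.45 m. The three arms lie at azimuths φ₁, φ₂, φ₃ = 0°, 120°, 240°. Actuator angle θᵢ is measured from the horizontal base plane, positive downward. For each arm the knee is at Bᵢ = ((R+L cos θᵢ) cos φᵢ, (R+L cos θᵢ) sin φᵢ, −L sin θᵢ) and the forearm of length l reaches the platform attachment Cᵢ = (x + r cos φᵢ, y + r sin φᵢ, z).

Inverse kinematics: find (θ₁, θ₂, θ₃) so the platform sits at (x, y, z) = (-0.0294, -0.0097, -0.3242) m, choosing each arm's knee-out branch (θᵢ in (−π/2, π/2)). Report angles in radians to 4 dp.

φ1=0.0° → target in arm frame (-0.0294, -0.0097)
  e−x'=0.1994;  (l²−L²−(e−x')²−y'²−z²)/2L = 0.0438
  √(A²+B²)=0.3806;  θ1 = -1.0194+1.4553 ≈ 0.4359
arm 2 (φ=120.0°): x'=0.0063, y'=0.0303
  A cos θ + B sin θ = C:  0.1637·cos θ + -0.3242·sin θ = 0.0742
  θ2 = atan2(B,A) + arccos(C/0.3632) = 0.2619
rotate P by −φ3: (0.0231, -0.0206, -0.3242)
  A=0.1469, B=-0.3242, C=(l²−L²−A²−y'²−z²)/(2L)=0.0885
  √(A²+B²)=0.3559;  θ3 = -1.1454+1.3196 ≈ 0.1742

θ₁ = 0.4359, θ₂ = 0.2619, θ₃ = 0.1742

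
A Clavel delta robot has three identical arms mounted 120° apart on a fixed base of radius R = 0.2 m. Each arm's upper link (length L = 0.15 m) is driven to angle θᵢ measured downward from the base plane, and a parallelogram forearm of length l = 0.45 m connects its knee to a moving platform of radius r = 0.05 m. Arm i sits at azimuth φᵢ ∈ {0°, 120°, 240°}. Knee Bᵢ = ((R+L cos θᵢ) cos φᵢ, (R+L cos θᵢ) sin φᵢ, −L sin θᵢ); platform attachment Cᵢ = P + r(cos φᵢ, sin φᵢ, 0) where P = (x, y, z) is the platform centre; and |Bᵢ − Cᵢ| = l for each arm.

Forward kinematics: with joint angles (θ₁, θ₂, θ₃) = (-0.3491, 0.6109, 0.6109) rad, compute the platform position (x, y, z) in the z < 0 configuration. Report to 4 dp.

(0.1242, 0.0000, -0.3666)

arm 1 at φ=0.0°: (R−r)+L cos θ1 = 0.2910;  S1 = (0.2910, 0.0000, 0.0513)
φ2=120.0°: virtual centre (-0.1364, 0.2363, -0.0860), radius l
S3 = (0.2729·cos240.0°, 0.2729·sin240.0°, -0.0860) = (-0.1364, -0.2363, -0.0860)
eliminate P² terms by subtracting sphere 1 from 2 and 3
linear system: -0.8548x+0.4726y = -0.0054−-0.2747z; -0.8548x+-0.4726y = -0.0054−-0.2747z
Cramer: x(z) = 0.0063-0.3214z;  y(z) = 0.0000+0.0000z
into |P−S₁|² = l²: 1.1033z² + 0.0803z + -0.1189 = 0;  Δ = 0.5310;  z = -0.3666 or 0.2939 → z<0 root = -0.3666
x = 0.1242, y = 0.0000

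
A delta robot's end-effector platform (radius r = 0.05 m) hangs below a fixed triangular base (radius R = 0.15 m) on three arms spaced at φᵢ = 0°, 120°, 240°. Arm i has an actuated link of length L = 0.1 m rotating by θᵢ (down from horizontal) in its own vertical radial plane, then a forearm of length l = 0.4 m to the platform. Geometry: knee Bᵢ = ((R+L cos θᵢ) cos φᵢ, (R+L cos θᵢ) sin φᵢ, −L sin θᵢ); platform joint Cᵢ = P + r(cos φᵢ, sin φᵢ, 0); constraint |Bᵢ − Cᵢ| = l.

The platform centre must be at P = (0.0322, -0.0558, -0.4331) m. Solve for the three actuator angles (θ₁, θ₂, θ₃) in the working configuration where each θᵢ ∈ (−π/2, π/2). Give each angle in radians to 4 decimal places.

rotate P by −φ1: (0.0322, -0.0558, -0.4331)
  A=0.0678, B=-0.4331, C=(l²−L²−A²−y'²−z²)/(2L)=-0.2264
  √(A²+B²)=0.4384;  θ1 = -1.4155+2.1136 ≈ 0.6981
rotate P by −φ2: (-0.0644, 0.0000, -0.4331)
  A=0.1644, B=-0.4331, C=(l²−L²−A²−y'²−z²)/(2L)=-0.3231
  √(A²+B²)=0.4633;  θ2 = -1.2080+2.3425 ≈ 1.1345
rotate P by −φ3: (0.0322, 0.0558, -0.4331)
  e−x'=0.0678;  (l²−L²−(e−x')²−y'²−z²)/2L = -0.2264
  γ=atan2(-0.4331,0.0678)=-1.4156;  ψ=arccos(-0.5165)=2.1135;  θ3=γ+ψ≈0.6980

θ₁ = 0.6981, θ₂ = 1.1345, θ₃ = 0.6980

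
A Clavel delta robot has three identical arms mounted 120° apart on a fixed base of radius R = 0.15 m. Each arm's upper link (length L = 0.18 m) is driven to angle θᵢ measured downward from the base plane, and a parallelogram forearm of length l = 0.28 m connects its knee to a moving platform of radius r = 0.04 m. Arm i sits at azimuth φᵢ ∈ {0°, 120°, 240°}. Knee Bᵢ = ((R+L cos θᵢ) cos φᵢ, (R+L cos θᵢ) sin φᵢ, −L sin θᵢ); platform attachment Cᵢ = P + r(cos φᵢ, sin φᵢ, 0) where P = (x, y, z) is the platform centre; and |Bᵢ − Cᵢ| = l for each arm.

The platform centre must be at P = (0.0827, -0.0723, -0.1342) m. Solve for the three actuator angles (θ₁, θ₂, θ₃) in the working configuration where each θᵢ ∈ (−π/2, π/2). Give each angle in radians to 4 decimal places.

rotate P by −φ1: (0.0827, -0.0723, -0.1342)
  e−x'=0.0273;  (l²−L²−(e−x')²−y'²−z²)/2L = 0.0612
  θ1 = atan2(B,A) + arccos(C/0.1369) = -0.2623
arm 2 (φ=120.0°): x'=-0.1040, y'=-0.0355
  e−x'=0.2140;  (l²−L²−(e−x')²−y'²−z²)/2L = -0.0529
  γ=atan2(-0.1342,0.2140)=-0.5602;  ψ=arccos(-0.2095)=1.7819;  θ2=γ+ψ≈1.2217
φ3=240.0° → target in arm frame (0.0213, 0.1078)
  e−x'=0.0887;  (l²−L²−(e−x')²−y'²−z²)/2L = 0.0236
  γ=atan2(-0.1342,0.0887)=-0.9866;  ψ=arccos(0.1468)=1.4235;  θ3=γ+ψ≈0.4369

θ₁ = -0.2623, θ₂ = 1.2217, θ₃ = 0.4369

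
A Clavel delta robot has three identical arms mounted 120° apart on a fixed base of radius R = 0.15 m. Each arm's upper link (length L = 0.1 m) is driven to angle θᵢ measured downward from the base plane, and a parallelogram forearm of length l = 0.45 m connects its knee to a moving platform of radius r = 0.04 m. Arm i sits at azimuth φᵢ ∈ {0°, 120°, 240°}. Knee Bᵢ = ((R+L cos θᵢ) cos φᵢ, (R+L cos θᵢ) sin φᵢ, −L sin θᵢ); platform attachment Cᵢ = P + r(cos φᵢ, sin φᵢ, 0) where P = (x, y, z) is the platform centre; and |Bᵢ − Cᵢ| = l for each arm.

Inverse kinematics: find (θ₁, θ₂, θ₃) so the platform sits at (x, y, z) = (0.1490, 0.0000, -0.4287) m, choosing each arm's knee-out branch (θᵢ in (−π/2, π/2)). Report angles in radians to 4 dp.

arm 1 (φ=0.0°): x'=0.1490, y'=0.0000
  A=-0.0390, B=-0.4287, C=(l²−L²−A²−y'²−z²)/(2L)=0.0360
  γ=atan2(-0.4287,-0.0390)=-1.6615;  ψ=arccos(0.0836)=1.4871;  θ1=γ+ψ≈-0.1744
φ2=120.0° → target in arm frame (-0.0745, -0.1290)
  A=0.1845, B=-0.4287, C=(l²−L²−A²−y'²−z²)/(2L)=-0.2099
  √(A²+B²)=0.4667;  θ2 = -1.1644+2.0372 ≈ 0.8728
rotate P by −φ3: (-0.0745, 0.1290, -0.4287)
  e−x'=0.1845;  (l²−L²−(e−x')²−y'²−z²)/2L = -0.2099
  √(A²+B²)=0.4667;  θ3 = -1.1644+2.0372 ≈ 0.8728

θ₁ = -0.1744, θ₂ = 0.8728, θ₃ = 0.8728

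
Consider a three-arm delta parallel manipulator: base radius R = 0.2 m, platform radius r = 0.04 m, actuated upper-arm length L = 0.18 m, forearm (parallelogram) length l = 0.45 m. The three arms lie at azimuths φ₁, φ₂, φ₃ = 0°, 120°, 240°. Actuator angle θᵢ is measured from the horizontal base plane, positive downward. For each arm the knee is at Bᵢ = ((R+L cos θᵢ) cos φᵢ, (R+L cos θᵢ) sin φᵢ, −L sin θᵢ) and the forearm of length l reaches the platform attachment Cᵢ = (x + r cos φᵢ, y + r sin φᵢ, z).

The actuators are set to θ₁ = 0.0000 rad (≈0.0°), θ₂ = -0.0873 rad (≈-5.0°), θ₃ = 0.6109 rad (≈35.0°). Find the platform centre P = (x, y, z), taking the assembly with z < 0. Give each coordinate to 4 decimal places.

(0.0356, 0.0785, -0.3220)

centre 1 = (0.3400·cos0.0°, 0.3400·sin0.0°, 0.0000) = (0.3400, 0.0000, 0.0000)
arm 2 at φ=120.0°: e+L cos θ2 = 0.3393;  centre 2 = (-0.1697, 0.2939, 0.0157)
φ3=240.0°: virtual centre (-0.1537, -0.2663, -0.1032), radius l
|centre ₂|²−|centre ₁|² = -0.0002;  |centre ₃|²−|centre ₁|² = -0.0104
plane₁₂: -1.0193x+0.5877y+0.0314z = -0.0002
det = 1.1231;  x = 0.0056+-0.0932z,  y = 0.0093+-0.2150z
quadratic in z: (1.0549)z²+(0.0583)z+(-0.0906)=0, √Δ=0.6209 → z ∈ {-0.3220, 0.2666}; z = -0.3220 (taking z<0)
x = 0.0356, y = 0.0785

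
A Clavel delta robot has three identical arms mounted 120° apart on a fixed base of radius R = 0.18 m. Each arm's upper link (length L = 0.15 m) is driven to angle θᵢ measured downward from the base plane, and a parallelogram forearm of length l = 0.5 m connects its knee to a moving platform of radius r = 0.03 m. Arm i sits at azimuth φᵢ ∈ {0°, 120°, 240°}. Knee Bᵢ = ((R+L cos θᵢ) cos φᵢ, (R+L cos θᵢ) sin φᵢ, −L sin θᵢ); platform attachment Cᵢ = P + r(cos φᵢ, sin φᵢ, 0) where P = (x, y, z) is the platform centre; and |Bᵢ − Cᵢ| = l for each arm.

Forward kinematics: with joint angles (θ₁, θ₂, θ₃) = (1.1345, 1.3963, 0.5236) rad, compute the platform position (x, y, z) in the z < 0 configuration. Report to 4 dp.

centre 1 = (0.2134·cos0.0°, 0.2134·sin0.0°, -0.1359) = (0.2134, 0.0000, -0.1359)
arm 2 at φ=120.0°: (R−r)+L cos θ2 = 0.1760;  centre 2 = (-0.0880, 0.1525, -0.1477)
centre 3 = (0.2799·cos240.0°, 0.2799·sin240.0°, -0.0750) = (-0.1400, -0.2424, -0.0750)
eliminate P² terms by subtracting sphere 1 from 2 and 3
[-0.6028 0.3049 -0.0235]·P = -0.0112;  [-0.7067 -0.4848 0.1219]·P = 0.0200
Cramer: x(z) = -0.0013+0.0507z;  y(z) = -0.0393+0.1775z
sphere 1 gives Az²+Bz+C=0 with A=1.0341, B=0.2362, C=-0.1839;  B²−4AC=0.8164;  roots -0.5511, 0.3227;  negative root z = -0.5511
x = -0.0292, y = -0.1371

(-0.0292, -0.1371, -0.5511)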